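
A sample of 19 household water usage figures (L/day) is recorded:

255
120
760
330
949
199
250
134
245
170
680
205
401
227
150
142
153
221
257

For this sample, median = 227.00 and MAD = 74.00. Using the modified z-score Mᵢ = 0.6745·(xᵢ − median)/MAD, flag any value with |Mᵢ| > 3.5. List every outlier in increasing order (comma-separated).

680, 760, 949

|Mᵢ| > 3.5 ⇔ |xᵢ − 227.00| > 3.5·74.00/0.6745 = 383.99.
So outliers lie outside [-156.99, 610.99].
680: M = 4.13 → outlier.
760: M = 4.86 → outlier.
949: M = 6.58 → outlier.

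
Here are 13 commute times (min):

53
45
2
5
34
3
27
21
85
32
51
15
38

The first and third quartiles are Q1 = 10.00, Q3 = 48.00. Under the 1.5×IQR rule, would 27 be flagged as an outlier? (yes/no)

IQR = Q3 − Q1 = 48.00 − 10.00 = 38.00.
Lower fence = Q1 − 1.5·IQR = 10.00 − 57.00 = -47.00.
Upper fence = Q3 + 1.5·IQR = 48.00 + 57.00 = 105.00.
27 lies within [-47.00, 105.00].

no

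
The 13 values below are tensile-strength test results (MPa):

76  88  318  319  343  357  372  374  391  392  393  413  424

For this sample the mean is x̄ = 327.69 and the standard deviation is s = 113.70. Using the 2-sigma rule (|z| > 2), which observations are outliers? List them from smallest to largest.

76, 88

Cutoffs at x̄ ± 2s: 327.69 ± 2·113.70 = [100.29, 555.09].
76: z = -2.21, |z| > 2 → outlier.
88: z = -2.11, |z| > 2 → outlier.
Every other value lies within [100.29, 555.09].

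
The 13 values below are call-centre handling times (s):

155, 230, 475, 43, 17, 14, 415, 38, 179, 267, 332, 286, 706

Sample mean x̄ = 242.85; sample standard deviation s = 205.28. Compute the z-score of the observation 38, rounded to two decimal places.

z = (38 − 242.85) / 205.28 = -1.00.

-1.00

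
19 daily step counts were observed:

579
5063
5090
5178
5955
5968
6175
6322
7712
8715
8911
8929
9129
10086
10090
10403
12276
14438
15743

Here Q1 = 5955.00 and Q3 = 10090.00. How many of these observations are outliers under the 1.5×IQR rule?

IQR = 4135.00; fences at 5955.00 − 6202.50 = -247.50 and 10090.00 + 6202.50 = 16292.50.
Every value lies within the cutoffs.

0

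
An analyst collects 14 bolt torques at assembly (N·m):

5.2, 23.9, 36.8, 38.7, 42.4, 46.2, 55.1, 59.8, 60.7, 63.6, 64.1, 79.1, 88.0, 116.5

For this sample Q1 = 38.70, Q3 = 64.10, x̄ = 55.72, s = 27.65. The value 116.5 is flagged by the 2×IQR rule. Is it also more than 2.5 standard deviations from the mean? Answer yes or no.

no

z = (116.5 − 55.72) / 27.65 = 2.20.
|z| = 2.20 ≤ 2.5.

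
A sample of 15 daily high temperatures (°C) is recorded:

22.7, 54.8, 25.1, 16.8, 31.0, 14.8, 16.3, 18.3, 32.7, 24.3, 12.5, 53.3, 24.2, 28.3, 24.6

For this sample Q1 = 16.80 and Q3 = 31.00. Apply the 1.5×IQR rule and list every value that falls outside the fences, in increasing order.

IQR = Q3 − Q1 = 31.00 − 16.80 = 14.20.
Lower fence = Q1 − 1.5·IQR = 16.80 − 21.30 = -4.50.
Upper fence = Q3 + 1.5·IQR = 31.00 + 21.30 = 52.30.
53.3 > 52.30 → outlier.
54.8 > 52.30 → outlier.
All remaining values lie within [-4.50, 52.30].

53.3, 54.8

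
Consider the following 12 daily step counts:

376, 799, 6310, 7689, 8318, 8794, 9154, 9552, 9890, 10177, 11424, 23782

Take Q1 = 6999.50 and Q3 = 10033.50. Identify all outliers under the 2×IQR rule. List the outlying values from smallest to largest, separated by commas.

376, 799, 23782

IQR = Q3 − Q1 = 10033.50 − 6999.50 = 3034.00.
Lower fence = Q1 − 2·IQR = 6999.50 − 6068.00 = 931.50.
Upper fence = Q3 + 2·IQR = 10033.50 + 6068.00 = 16101.50.
376 < 931.50 → outlier.
799 < 931.50 → outlier.
23782 > 16101.50 → outlier.
All remaining values lie within [931.50, 16101.50].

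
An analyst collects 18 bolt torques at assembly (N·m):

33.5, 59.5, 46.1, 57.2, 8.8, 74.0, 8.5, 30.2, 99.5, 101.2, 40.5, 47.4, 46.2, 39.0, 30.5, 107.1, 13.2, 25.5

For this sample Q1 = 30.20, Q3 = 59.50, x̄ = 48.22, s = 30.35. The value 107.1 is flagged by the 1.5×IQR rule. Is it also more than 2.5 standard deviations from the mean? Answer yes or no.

z = (107.1 − 48.22) / 30.35 = 1.94.
|z| = 1.94 ≤ 2.5.

no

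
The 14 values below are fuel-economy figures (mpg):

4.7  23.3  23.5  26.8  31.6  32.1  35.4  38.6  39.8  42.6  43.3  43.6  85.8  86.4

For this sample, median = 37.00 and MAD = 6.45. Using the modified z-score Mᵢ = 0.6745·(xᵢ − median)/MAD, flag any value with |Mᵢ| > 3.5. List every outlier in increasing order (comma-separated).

|Mᵢ| > 3.5 ⇔ |xᵢ − 37.00| > 3.5·6.45/0.6745 = 33.47.
So outliers lie outside [3.53, 70.47].
85.8: M = 5.10 → outlier.
86.4: M = 5.17 → outlier.

85.8, 86.4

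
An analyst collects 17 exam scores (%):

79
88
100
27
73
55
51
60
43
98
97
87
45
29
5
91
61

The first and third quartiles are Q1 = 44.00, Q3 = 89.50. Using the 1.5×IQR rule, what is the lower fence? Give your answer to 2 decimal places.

IQR = Q3 − Q1 = 89.50 − 44.00 = 45.50.
Lower fence = Q1 − 1.5·IQR = 44.00 − 68.25 = -24.25.
Upper fence = Q3 + 1.5·IQR = 89.50 + 68.25 = 157.75.

-24.25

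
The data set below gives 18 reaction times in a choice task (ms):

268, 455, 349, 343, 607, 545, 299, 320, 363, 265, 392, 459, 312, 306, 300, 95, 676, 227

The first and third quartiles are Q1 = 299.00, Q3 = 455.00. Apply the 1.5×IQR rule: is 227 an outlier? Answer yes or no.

IQR = Q3 − Q1 = 455.00 − 299.00 = 156.00.
Lower fence = Q1 − 1.5·IQR = 299.00 − 234.00 = 65.00.
Upper fence = Q3 + 1.5·IQR = 455.00 + 234.00 = 689.00.
227 lies within [65.00, 689.00].

no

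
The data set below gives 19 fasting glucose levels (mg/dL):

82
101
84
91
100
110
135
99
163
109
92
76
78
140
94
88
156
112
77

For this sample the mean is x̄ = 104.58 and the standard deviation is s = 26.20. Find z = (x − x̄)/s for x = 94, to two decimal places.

-0.40

z = (94 − 104.58) / 26.20 = -0.40.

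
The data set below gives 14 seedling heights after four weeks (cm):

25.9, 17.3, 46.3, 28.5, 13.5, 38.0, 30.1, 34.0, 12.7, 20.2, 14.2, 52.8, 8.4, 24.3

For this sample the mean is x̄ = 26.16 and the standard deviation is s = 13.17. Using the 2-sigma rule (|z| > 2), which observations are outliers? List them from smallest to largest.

52.8

Cutoffs at x̄ ± 2s: 26.16 ± 2·13.17 = [-0.18, 52.50].
52.8: z = 2.02, |z| > 2 → outlier.
Every other value lies within [-0.18, 52.50].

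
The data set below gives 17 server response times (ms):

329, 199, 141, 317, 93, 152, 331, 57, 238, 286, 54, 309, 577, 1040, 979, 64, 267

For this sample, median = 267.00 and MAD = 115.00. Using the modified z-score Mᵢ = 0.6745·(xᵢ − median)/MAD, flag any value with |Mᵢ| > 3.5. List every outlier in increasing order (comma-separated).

979, 1040

|Mᵢ| > 3.5 ⇔ |xᵢ − 267.00| > 3.5·115.00/0.6745 = 596.74.
So outliers lie outside [-329.74, 863.74].
979: M = 4.18 → outlier.
1040: M = 4.53 → outlier.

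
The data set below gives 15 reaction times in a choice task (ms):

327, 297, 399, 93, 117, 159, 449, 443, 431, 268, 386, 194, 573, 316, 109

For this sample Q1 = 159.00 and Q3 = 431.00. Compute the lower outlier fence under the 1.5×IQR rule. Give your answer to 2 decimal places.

IQR = Q3 − Q1 = 431.00 − 159.00 = 272.00.
Lower fence = Q1 − 1.5·IQR = 159.00 − 408.00 = -249.00.
Upper fence = Q3 + 1.5·IQR = 431.00 + 408.00 = 839.00.

-249.00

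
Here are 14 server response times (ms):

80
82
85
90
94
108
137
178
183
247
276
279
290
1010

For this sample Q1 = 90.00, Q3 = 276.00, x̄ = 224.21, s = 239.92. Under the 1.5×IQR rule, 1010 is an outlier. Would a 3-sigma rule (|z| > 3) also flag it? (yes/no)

z = (1010 − 224.21) / 239.92 = 3.28.
|z| = 3.28 > 3.

yes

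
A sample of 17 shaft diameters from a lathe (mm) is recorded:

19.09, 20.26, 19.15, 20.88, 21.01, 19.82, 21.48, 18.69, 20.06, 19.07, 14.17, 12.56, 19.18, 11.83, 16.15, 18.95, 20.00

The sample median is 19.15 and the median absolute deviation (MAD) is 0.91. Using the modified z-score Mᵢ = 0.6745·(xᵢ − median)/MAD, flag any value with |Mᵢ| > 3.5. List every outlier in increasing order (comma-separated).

|Mᵢ| > 3.5 ⇔ |xᵢ − 19.15| > 3.5·0.91/0.6745 = 4.72.
So outliers lie outside [14.43, 23.87].
11.83: M = -5.43 → outlier.
12.56: M = -4.88 → outlier.
14.17: M = -3.69 → outlier.

11.83, 12.56, 14.17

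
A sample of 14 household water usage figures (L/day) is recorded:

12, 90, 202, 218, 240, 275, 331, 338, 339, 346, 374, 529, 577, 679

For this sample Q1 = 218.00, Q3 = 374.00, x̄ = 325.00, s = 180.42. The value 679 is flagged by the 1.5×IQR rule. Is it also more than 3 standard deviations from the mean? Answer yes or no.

z = (679 − 325.00) / 180.42 = 1.96.
|z| = 1.96 ≤ 3.

no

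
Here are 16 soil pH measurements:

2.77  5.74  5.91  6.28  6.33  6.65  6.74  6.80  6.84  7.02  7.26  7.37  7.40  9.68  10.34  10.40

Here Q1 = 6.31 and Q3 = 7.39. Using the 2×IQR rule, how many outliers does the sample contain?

4

IQR = 1.08; fences at 6.31 − 2.16 = 4.15 and 7.39 + 2.16 = 9.55.
Outside the cutoffs: 2.77, 9.68, 10.34, 10.40.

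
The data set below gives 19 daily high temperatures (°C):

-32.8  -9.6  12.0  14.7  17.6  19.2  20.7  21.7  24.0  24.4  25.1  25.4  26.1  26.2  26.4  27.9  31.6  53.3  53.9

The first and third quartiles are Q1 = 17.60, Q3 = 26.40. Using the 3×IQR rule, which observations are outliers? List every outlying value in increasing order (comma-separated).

-32.8, -9.6, 53.3, 53.9

IQR = Q3 − Q1 = 26.40 − 17.60 = 8.80.
Lower fence = Q1 − 3·IQR = 17.60 − 26.40 = -8.80.
Upper fence = Q3 + 3·IQR = 26.40 + 26.40 = 52.80.
-32.8 < -8.80 → outlier.
-9.6 < -8.80 → outlier.
53.3 > 52.80 → outlier.
53.9 > 52.80 → outlier.
All remaining values lie within [-8.80, 52.80].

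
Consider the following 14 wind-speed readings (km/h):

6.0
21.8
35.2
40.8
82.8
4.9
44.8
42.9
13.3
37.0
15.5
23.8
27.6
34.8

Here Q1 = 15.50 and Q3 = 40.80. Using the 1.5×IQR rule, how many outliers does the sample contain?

1

IQR = 25.30; fences at 15.50 − 37.95 = -22.45 and 40.80 + 37.95 = 78.75.
Outside the cutoffs: 82.8.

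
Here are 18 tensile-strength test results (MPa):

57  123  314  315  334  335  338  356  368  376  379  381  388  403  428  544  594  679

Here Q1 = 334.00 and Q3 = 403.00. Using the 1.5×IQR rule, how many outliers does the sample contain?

5

IQR = 69.00; fences at 334.00 − 103.50 = 230.50 and 403.00 + 103.50 = 506.50.
Outside the cutoffs: 57, 123, 544, 594, 679.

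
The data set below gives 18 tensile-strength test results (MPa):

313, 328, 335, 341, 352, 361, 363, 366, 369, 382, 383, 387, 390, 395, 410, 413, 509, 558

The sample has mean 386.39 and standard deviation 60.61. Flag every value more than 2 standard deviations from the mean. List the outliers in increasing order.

509, 558

Cutoffs at x̄ ± 2s: 386.39 ± 2·60.61 = [265.17, 507.61].
509: z = 2.02, |z| > 2 → outlier.
558: z = 2.83, |z| > 2 → outlier.
Every other value lies within [265.17, 507.61].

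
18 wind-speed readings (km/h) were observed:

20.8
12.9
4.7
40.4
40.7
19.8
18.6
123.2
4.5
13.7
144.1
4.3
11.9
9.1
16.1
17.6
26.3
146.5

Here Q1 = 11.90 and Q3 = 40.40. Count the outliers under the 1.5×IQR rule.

IQR = 28.50; fences at 11.90 − 42.75 = -30.85 and 40.40 + 42.75 = 83.15.
Outside the cutoffs: 123.2, 144.1, 146.5.

3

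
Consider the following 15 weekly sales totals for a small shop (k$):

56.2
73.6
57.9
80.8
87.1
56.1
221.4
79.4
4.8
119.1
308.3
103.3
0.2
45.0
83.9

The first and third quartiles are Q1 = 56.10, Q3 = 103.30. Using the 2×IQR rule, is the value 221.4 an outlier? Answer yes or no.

yes

IQR = Q3 − Q1 = 103.30 − 56.10 = 47.20.
Lower fence = Q1 − 2·IQR = 56.10 − 94.40 = -38.30.
Upper fence = Q3 + 2·IQR = 103.30 + 94.40 = 197.70.
221.4 lies above the upper fence.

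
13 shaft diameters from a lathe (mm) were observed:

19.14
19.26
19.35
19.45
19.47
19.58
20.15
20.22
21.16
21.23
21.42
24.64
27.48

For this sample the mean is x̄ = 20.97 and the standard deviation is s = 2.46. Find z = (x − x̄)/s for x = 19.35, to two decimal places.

-0.66

z = (19.35 − 20.97) / 2.46 = -0.66.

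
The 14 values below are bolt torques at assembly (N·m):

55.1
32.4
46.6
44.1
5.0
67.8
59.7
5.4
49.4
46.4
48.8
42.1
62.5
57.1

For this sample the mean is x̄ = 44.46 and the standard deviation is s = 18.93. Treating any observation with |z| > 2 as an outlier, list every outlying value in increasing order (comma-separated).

Cutoffs at x̄ ± 2s: 44.46 ± 2·18.93 = [6.60, 82.32].
5.0: z = -2.08, |z| > 2 → outlier.
5.4: z = -2.06, |z| > 2 → outlier.
Every other value lies within [6.60, 82.32].

5.0, 5.4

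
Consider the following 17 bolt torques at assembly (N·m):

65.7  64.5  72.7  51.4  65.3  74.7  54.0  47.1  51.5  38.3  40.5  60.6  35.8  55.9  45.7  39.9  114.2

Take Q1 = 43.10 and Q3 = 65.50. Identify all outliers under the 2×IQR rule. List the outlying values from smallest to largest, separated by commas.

IQR = Q3 − Q1 = 65.50 − 43.10 = 22.40.
Lower fence = Q1 − 2·IQR = 43.10 − 44.80 = -1.70.
Upper fence = Q3 + 2·IQR = 65.50 + 44.80 = 110.30.
114.2 > 110.30 → outlier.
All remaining values lie within [-1.70, 110.30].

114.2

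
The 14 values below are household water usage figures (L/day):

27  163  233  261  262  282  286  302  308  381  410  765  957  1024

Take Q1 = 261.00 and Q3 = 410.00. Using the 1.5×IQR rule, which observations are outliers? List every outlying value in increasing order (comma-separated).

IQR = Q3 − Q1 = 410.00 − 261.00 = 149.00.
Lower fence = Q1 − 1.5·IQR = 261.00 − 223.50 = 37.50.
Upper fence = Q3 + 1.5·IQR = 410.00 + 223.50 = 633.50.
27 < 37.50 → outlier.
765 > 633.50 → outlier.
957 > 633.50 → outlier.
1024 > 633.50 → outlier.
All remaining values lie within [37.50, 633.50].

27, 765, 957, 1024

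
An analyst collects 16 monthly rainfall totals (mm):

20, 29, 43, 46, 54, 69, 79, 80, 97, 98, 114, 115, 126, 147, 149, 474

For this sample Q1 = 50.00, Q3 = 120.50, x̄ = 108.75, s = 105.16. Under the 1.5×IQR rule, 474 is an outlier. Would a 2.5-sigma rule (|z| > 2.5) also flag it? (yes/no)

yes

z = (474 − 108.75) / 105.16 = 3.47.
|z| = 3.47 > 2.5.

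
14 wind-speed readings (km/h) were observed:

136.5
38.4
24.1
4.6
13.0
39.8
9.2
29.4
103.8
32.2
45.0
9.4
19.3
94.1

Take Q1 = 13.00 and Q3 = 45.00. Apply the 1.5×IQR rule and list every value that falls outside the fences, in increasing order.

IQR = Q3 − Q1 = 45.00 − 13.00 = 32.00.
Lower fence = Q1 − 1.5·IQR = 13.00 − 48.00 = -35.00.
Upper fence = Q3 + 1.5·IQR = 45.00 + 48.00 = 93.00.
94.1 > 93.00 → outlier.
103.8 > 93.00 → outlier.
136.5 > 93.00 → outlier.
All remaining values lie within [-35.00, 93.00].

94.1, 103.8, 136.5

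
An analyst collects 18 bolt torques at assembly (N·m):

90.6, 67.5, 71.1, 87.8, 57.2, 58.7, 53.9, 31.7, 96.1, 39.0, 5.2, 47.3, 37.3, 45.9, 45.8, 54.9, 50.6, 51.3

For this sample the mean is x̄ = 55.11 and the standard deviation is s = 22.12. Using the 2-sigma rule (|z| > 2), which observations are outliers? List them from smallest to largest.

Cutoffs at x̄ ± 2s: 55.11 ± 2·22.12 = [10.87, 99.35].
5.2: z = -2.26, |z| > 2 → outlier.
Every other value lies within [10.87, 99.35].

5.2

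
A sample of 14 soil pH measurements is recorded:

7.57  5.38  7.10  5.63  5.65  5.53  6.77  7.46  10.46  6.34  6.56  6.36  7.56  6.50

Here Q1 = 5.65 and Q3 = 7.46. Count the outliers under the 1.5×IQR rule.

1

IQR = 1.81; fences at 5.65 − 2.715 = 2.935 and 7.46 + 2.715 = 10.175.
Outside the cutoffs: 10.46.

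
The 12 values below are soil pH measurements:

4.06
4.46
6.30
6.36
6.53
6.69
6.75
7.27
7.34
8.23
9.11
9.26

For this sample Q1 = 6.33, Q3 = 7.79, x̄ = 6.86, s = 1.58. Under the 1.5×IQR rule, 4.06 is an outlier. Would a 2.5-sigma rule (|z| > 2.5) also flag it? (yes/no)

no

z = (4.06 − 6.86) / 1.58 = -1.77.
|z| = 1.77 ≤ 2.5.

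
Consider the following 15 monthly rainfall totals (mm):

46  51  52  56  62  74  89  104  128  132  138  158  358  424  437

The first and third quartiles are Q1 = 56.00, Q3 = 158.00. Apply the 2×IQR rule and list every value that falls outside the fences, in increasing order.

IQR = Q3 − Q1 = 158.00 − 56.00 = 102.00.
Lower fence = Q1 − 2·IQR = 56.00 − 204.00 = -148.00.
Upper fence = Q3 + 2·IQR = 158.00 + 204.00 = 362.00.
424 > 362.00 → outlier.
437 > 362.00 → outlier.
All remaining values lie within [-148.00, 362.00].

424, 437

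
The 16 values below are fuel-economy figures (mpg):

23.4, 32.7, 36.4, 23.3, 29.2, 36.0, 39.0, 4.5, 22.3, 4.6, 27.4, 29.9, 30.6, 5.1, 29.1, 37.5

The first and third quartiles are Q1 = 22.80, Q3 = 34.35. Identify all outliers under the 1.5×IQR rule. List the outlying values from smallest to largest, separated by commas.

IQR = Q3 − Q1 = 34.35 − 22.80 = 11.55.
Lower fence = Q1 − 1.5·IQR = 22.80 − 17.325 = 5.475.
Upper fence = Q3 + 1.5·IQR = 34.35 + 17.325 = 51.675.
4.5 < 5.475 → outlier.
4.6 < 5.475 → outlier.
5.1 < 5.475 → outlier.
All remaining values lie within [5.475, 51.675].

4.5, 4.6, 5.1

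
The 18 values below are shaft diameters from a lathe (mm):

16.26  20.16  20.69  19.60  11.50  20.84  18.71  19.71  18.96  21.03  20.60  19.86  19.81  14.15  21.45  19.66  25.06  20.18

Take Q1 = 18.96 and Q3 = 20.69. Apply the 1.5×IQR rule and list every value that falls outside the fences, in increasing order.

11.50, 14.15, 16.26, 25.06

IQR = Q3 − Q1 = 20.69 − 18.96 = 1.73.
Lower fence = Q1 − 1.5·IQR = 18.96 − 2.595 = 16.365.
Upper fence = Q3 + 1.5·IQR = 20.69 + 2.595 = 23.285.
11.50 < 16.365 → outlier.
14.15 < 16.365 → outlier.
16.26 < 16.365 → outlier.
25.06 > 23.285 → outlier.
All remaining values lie within [16.365, 23.285].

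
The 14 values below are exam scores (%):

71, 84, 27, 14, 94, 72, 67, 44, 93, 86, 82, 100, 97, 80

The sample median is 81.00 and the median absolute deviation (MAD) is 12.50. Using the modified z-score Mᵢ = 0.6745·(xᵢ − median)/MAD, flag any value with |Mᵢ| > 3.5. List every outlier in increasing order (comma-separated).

14

|Mᵢ| > 3.5 ⇔ |xᵢ − 81.00| > 3.5·12.50/0.6745 = 64.86.
So outliers lie outside [16.14, 145.86].
14: M = -3.62 → outlier.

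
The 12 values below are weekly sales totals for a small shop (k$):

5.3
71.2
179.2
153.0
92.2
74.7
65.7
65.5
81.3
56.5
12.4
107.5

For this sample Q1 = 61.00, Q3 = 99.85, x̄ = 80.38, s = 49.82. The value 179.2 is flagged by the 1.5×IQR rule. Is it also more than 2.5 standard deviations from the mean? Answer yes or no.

no

z = (179.2 − 80.38) / 49.82 = 1.98.
|z| = 1.98 ≤ 2.5.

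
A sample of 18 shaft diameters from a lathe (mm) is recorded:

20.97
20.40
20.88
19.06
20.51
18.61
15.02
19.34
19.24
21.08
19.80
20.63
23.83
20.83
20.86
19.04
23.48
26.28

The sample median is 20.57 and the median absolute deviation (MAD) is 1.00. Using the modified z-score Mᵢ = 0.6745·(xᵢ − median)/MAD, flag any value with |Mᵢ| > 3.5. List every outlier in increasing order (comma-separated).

|Mᵢ| > 3.5 ⇔ |xᵢ − 20.57| > 3.5·1.00/0.6745 = 5.19.
So outliers lie outside [15.38, 25.76].
15.02: M = -3.74 → outlier.
26.28: M = 3.85 → outlier.

15.02, 26.28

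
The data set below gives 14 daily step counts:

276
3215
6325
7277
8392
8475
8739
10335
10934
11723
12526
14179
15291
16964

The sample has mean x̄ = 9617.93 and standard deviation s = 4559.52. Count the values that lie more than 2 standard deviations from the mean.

Cutoffs: x̄ ± 2s = [498.89, 18736.97].
Outside the cutoffs: 276.

1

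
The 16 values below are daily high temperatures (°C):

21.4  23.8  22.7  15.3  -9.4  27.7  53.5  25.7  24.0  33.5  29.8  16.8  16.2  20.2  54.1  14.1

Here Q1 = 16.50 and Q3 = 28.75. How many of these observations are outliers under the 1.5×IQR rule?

IQR = 12.25; fences at 16.50 − 18.375 = -1.875 and 28.75 + 18.375 = 47.125.
Outside the cutoffs: -9.4, 53.5, 54.1.

3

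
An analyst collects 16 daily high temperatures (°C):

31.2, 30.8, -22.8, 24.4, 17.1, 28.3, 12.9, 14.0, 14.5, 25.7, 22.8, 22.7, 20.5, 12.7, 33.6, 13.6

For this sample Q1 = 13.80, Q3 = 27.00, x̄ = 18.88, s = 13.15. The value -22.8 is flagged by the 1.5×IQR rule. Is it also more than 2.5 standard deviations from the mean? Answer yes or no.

z = (-22.8 − 18.88) / 13.15 = -3.17.
|z| = 3.17 > 2.5.

yes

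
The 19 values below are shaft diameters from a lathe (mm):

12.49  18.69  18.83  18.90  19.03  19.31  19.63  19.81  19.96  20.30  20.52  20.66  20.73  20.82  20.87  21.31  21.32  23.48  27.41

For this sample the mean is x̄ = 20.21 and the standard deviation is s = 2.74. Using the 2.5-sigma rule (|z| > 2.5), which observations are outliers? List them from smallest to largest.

12.49, 27.41

Cutoffs at x̄ ± 2.5s: 20.21 ± 2.5·2.74 = [13.36, 27.06].
12.49: z = -2.82, |z| > 2.5 → outlier.
27.41: z = 2.63, |z| > 2.5 → outlier.
Every other value lies within [13.36, 27.06].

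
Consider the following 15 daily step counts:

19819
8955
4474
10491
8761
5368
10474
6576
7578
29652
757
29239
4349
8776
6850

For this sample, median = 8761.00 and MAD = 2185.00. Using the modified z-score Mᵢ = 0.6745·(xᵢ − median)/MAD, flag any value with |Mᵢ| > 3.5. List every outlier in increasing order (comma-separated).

29239, 29652

|Mᵢ| > 3.5 ⇔ |xᵢ − 8761.00| > 3.5·2185.00/0.6745 = 11338.03.
So outliers lie outside [-2577.03, 20099.03].
29239: M = 6.32 → outlier.
29652: M = 6.45 → outlier.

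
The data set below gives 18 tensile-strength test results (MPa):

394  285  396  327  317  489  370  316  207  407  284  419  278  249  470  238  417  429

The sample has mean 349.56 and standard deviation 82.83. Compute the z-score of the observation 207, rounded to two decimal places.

z = (207 − 349.56) / 82.83 = -1.72.

-1.72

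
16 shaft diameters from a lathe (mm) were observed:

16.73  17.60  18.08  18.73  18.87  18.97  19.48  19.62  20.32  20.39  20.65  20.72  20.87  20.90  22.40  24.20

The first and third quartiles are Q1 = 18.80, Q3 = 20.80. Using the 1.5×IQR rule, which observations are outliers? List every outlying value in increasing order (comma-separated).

IQR = Q3 − Q1 = 20.80 − 18.80 = 2.00.
Lower fence = Q1 − 1.5·IQR = 18.80 − 3.00 = 15.80.
Upper fence = Q3 + 1.5·IQR = 20.80 + 3.00 = 23.80.
24.20 > 23.80 → outlier.
All remaining values lie within [15.80, 23.80].

24.20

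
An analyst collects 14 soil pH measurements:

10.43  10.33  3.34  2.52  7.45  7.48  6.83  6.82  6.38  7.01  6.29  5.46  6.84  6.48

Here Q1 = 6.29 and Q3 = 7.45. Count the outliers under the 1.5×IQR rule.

4

IQR = 1.16; fences at 6.29 − 1.74 = 4.55 and 7.45 + 1.74 = 9.19.
Outside the cutoffs: 2.52, 3.34, 10.33, 10.43.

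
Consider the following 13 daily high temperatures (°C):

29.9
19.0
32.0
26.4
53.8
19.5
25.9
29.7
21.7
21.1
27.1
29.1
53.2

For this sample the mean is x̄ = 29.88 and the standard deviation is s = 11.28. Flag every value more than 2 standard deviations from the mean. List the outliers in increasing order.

53.2, 53.8

Cutoffs at x̄ ± 2s: 29.88 ± 2·11.28 = [7.32, 52.44].
53.2: z = 2.07, |z| > 2 → outlier.
53.8: z = 2.12, |z| > 2 → outlier.
Every other value lies within [7.32, 52.44].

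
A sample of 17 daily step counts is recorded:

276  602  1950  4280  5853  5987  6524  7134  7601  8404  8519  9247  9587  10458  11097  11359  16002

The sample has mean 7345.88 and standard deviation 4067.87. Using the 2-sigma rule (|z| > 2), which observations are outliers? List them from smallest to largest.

Cutoffs at x̄ ± 2s: 7345.88 ± 2·4067.87 = [-789.86, 15481.62].
16002: z = 2.13, |z| > 2 → outlier.
Every other value lies within [-789.86, 15481.62].

16002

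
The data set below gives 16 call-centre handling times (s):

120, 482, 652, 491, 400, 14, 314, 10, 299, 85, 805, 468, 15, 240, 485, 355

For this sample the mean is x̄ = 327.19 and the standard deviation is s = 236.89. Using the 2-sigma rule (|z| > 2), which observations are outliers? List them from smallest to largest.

Cutoffs at x̄ ± 2s: 327.19 ± 2·236.89 = [-146.59, 800.97].
805: z = 2.02, |z| > 2 → outlier.
Every other value lies within [-146.59, 800.97].

805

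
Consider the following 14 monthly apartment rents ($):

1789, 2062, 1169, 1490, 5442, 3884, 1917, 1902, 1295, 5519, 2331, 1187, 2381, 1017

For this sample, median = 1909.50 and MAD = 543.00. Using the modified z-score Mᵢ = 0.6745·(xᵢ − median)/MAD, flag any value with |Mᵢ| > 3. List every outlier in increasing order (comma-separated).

5442, 5519

|Mᵢ| > 3 ⇔ |xᵢ − 1909.50| > 3·543.00/0.6745 = 2415.12.
So outliers lie outside [-505.62, 4324.62].
5442: M = 4.39 → outlier.
5519: M = 4.48 → outlier.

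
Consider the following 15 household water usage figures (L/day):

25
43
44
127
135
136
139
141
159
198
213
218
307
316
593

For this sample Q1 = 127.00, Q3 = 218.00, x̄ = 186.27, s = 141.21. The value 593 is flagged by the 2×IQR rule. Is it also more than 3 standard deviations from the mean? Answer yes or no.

z = (593 − 186.27) / 141.21 = 2.88.
|z| = 2.88 ≤ 3.

no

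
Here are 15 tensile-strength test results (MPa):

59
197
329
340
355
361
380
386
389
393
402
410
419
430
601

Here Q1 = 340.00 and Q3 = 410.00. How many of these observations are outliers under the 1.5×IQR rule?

IQR = 70.00; fences at 340.00 − 105.00 = 235.00 and 410.00 + 105.00 = 515.00.
Outside the cutoffs: 59, 197, 601.

3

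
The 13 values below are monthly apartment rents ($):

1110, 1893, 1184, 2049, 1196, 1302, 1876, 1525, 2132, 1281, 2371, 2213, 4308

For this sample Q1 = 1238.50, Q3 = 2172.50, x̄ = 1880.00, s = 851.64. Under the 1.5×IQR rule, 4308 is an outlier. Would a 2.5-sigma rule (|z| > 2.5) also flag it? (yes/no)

yes

z = (4308 − 1880.00) / 851.64 = 2.85.
|z| = 2.85 > 2.5.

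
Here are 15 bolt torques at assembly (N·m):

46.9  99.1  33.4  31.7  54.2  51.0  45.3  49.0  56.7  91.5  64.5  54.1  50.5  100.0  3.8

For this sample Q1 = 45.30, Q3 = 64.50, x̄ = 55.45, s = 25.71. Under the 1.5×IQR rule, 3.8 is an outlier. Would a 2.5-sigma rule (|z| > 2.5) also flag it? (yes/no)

no

z = (3.8 − 55.45) / 25.71 = -2.01.
|z| = 2.01 ≤ 2.5.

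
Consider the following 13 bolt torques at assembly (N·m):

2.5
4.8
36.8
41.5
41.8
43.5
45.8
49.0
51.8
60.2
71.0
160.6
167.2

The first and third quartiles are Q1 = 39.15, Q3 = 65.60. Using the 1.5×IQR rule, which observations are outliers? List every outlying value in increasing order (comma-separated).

IQR = Q3 − Q1 = 65.60 − 39.15 = 26.45.
Lower fence = Q1 − 1.5·IQR = 39.15 − 39.675 = -0.525.
Upper fence = Q3 + 1.5·IQR = 65.60 + 39.675 = 105.275.
160.6 > 105.275 → outlier.
167.2 > 105.275 → outlier.
All remaining values lie within [-0.525, 105.275].

160.6, 167.2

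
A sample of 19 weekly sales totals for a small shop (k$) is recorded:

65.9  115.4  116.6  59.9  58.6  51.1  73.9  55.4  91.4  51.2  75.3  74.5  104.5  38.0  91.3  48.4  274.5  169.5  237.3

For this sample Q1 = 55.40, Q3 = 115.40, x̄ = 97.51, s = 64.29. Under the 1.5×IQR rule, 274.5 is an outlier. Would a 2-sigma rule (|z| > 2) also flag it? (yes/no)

yes

z = (274.5 − 97.51) / 64.29 = 2.75.
|z| = 2.75 > 2.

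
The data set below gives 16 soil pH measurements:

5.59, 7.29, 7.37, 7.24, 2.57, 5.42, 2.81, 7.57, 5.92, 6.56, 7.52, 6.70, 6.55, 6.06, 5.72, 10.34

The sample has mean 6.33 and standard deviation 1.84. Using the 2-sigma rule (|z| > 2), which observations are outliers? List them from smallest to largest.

Cutoffs at x̄ ± 2s: 6.33 ± 2·1.84 = [2.65, 10.01].
2.57: z = -2.04, |z| > 2 → outlier.
10.34: z = 2.18, |z| > 2 → outlier.
Every other value lies within [2.65, 10.01].

2.57, 10.34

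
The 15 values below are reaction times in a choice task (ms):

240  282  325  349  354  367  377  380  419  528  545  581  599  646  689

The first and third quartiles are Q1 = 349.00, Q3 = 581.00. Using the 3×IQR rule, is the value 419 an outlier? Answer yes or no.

no

IQR = Q3 − Q1 = 581.00 − 349.00 = 232.00.
Lower fence = Q1 − 3·IQR = 349.00 − 696.00 = -347.00.
Upper fence = Q3 + 3·IQR = 581.00 + 696.00 = 1277.00.
419 lies within [-347.00, 1277.00].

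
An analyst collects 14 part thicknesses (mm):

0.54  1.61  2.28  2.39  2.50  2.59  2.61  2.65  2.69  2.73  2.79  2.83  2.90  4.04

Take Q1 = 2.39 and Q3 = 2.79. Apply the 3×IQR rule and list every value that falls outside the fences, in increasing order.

0.54, 4.04

IQR = Q3 − Q1 = 2.79 − 2.39 = 0.40.
Lower fence = Q1 − 3·IQR = 2.39 − 1.20 = 1.19.
Upper fence = Q3 + 3·IQR = 2.79 + 1.20 = 3.99.
0.54 < 1.19 → outlier.
4.04 > 3.99 → outlier.
All remaining values lie within [1.19, 3.99].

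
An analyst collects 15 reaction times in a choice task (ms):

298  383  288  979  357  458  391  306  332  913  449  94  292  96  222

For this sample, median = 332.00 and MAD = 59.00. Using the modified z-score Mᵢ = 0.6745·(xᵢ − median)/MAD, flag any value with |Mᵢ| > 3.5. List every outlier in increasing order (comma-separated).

913, 979

|Mᵢ| > 3.5 ⇔ |xᵢ − 332.00| > 3.5·59.00/0.6745 = 306.15.
So outliers lie outside [25.85, 638.15].
913: M = 6.64 → outlier.
979: M = 7.40 → outlier.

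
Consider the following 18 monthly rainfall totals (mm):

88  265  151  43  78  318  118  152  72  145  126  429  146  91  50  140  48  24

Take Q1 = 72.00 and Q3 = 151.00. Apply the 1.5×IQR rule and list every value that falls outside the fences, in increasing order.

IQR = Q3 − Q1 = 151.00 − 72.00 = 79.00.
Lower fence = Q1 − 1.5·IQR = 72.00 − 118.50 = -46.50.
Upper fence = Q3 + 1.5·IQR = 151.00 + 118.50 = 269.50.
318 > 269.50 → outlier.
429 > 269.50 → outlier.
All remaining values lie within [-46.50, 269.50].

318, 429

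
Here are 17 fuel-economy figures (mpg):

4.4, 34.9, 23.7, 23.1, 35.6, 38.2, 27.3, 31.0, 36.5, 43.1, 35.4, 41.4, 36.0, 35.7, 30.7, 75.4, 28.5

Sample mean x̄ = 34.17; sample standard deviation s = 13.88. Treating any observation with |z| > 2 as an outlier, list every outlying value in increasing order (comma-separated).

Cutoffs at x̄ ± 2s: 34.17 ± 2·13.88 = [6.41, 61.93].
4.4: z = -2.14, |z| > 2 → outlier.
75.4: z = 2.97, |z| > 2 → outlier.
Every other value lies within [6.41, 61.93].

4.4, 75.4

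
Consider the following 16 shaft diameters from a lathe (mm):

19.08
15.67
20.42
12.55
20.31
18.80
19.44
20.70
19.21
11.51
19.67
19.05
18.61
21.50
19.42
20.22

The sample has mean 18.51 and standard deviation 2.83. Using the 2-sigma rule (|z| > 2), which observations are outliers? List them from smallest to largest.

Cutoffs at x̄ ± 2s: 18.51 ± 2·2.83 = [12.85, 24.17].
11.51: z = -2.47, |z| > 2 → outlier.
12.55: z = -2.11, |z| > 2 → outlier.
Every other value lies within [12.85, 24.17].

11.51, 12.55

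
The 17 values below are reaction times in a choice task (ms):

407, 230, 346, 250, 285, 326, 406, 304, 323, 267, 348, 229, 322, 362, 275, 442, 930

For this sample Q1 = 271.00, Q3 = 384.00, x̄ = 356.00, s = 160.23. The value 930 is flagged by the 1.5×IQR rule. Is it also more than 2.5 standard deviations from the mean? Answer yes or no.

yes

z = (930 − 356.00) / 160.23 = 3.58.
|z| = 3.58 > 2.5.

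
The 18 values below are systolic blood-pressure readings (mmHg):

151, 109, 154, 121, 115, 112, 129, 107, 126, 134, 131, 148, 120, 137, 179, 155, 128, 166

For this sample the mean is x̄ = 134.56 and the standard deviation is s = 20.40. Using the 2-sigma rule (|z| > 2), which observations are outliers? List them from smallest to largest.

Cutoffs at x̄ ± 2s: 134.56 ± 2·20.40 = [93.76, 175.36].
179: z = 2.18, |z| > 2 → outlier.
Every other value lies within [93.76, 175.36].

179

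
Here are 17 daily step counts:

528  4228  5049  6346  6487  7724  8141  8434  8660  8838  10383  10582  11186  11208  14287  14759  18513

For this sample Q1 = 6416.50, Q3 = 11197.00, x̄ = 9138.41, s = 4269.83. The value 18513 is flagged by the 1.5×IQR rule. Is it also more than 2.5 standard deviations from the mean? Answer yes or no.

z = (18513 − 9138.41) / 4269.83 = 2.20.
|z| = 2.20 ≤ 2.5.

no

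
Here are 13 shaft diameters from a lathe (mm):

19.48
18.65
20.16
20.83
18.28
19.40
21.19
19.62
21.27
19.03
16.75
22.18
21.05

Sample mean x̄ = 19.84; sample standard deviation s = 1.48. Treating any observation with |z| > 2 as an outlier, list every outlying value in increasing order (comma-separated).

Cutoffs at x̄ ± 2s: 19.84 ± 2·1.48 = [16.88, 22.80].
16.75: z = -2.09, |z| > 2 → outlier.
Every other value lies within [16.88, 22.80].

16.75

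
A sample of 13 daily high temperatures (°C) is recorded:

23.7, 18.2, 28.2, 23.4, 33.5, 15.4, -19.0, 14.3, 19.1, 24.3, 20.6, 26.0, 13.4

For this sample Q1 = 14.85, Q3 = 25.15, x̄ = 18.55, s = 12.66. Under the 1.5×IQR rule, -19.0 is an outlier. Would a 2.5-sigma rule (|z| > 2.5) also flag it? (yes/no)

z = (-19.0 − 18.55) / 12.66 = -2.97.
|z| = 2.97 > 2.5.

yes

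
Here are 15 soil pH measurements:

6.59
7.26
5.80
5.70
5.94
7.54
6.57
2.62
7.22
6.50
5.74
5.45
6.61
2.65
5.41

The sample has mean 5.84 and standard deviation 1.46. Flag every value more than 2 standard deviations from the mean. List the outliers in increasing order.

2.62, 2.65

Cutoffs at x̄ ± 2s: 5.84 ± 2·1.46 = [2.92, 8.76].
2.62: z = -2.21, |z| > 2 → outlier.
2.65: z = -2.18, |z| > 2 → outlier.
Every other value lies within [2.92, 8.76].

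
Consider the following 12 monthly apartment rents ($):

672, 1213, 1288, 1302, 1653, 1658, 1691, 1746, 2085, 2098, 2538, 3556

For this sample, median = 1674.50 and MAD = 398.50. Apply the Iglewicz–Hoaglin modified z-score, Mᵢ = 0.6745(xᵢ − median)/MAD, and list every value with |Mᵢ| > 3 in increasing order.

3556

|Mᵢ| > 3 ⇔ |xᵢ − 1674.50| > 3·398.50/0.6745 = 1772.42.
So outliers lie outside [-97.92, 3446.92].
3556: M = 3.18 → outlier.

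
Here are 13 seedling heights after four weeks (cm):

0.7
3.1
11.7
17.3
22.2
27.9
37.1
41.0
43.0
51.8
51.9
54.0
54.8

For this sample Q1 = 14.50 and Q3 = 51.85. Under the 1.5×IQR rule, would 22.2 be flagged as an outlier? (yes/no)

no

IQR = Q3 − Q1 = 51.85 − 14.50 = 37.35.
Lower fence = Q1 − 1.5·IQR = 14.50 − 56.025 = -41.525.
Upper fence = Q3 + 1.5·IQR = 51.85 + 56.025 = 107.875.
22.2 lies within [-41.525, 107.875].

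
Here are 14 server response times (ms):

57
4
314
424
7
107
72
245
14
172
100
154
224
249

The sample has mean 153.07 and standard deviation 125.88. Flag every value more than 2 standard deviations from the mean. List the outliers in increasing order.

424

Cutoffs at x̄ ± 2s: 153.07 ± 2·125.88 = [-98.69, 404.83].
424: z = 2.15, |z| > 2 → outlier.
Every other value lies within [-98.69, 404.83].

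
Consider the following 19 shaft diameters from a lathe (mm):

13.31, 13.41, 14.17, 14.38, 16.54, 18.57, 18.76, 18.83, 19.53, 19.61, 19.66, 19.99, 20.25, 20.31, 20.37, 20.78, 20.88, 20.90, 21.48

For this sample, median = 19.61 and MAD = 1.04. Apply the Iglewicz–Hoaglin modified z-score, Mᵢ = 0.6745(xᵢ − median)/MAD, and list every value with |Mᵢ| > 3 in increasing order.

|Mᵢ| > 3 ⇔ |xᵢ − 19.61| > 3·1.04/0.6745 = 4.63.
So outliers lie outside [14.98, 24.24].
13.31: M = -4.09 → outlier.
13.41: M = -4.02 → outlier.
14.17: M = -3.53 → outlier.
14.38: M = -3.39 → outlier.

13.31, 13.41, 14.17, 14.38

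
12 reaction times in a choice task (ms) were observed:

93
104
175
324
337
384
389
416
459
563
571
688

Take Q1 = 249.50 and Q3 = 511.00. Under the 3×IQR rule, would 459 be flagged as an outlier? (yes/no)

IQR = Q3 − Q1 = 511.00 − 249.50 = 261.50.
Lower fence = Q1 − 3·IQR = 249.50 − 784.50 = -535.00.
Upper fence = Q3 + 3·IQR = 511.00 + 784.50 = 1295.50.
459 lies within [-535.00, 1295.50].

no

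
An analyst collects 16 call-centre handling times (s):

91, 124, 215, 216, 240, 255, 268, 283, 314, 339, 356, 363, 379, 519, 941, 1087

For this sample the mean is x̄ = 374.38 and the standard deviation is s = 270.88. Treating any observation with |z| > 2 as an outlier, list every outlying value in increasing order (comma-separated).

Cutoffs at x̄ ± 2s: 374.38 ± 2·270.88 = [-167.38, 916.14].
941: z = 2.09, |z| > 2 → outlier.
1087: z = 2.63, |z| > 2 → outlier.
Every other value lies within [-167.38, 916.14].

941, 1087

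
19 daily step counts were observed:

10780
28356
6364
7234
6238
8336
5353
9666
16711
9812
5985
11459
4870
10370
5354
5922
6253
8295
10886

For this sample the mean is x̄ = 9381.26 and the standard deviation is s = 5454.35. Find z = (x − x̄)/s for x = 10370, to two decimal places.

0.18

z = (10370 − 9381.26) / 5454.35 = 0.18.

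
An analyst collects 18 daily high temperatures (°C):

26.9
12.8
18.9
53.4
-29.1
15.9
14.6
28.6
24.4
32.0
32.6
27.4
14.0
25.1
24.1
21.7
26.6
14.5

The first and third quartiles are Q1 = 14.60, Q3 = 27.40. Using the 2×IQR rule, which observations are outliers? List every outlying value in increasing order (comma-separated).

-29.1, 53.4

IQR = Q3 − Q1 = 27.40 − 14.60 = 12.80.
Lower fence = Q1 − 2·IQR = 14.60 − 25.60 = -11.00.
Upper fence = Q3 + 2·IQR = 27.40 + 25.60 = 53.00.
-29.1 < -11.00 → outlier.
53.4 > 53.00 → outlier.
All remaining values lie within [-11.00, 53.00].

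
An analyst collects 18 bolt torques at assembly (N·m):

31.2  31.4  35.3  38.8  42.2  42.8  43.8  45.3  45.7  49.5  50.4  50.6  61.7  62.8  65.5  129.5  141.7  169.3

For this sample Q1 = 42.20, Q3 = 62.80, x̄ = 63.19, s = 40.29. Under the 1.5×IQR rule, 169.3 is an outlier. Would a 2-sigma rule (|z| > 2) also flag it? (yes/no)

yes

z = (169.3 − 63.19) / 40.29 = 2.63.
|z| = 2.63 > 2.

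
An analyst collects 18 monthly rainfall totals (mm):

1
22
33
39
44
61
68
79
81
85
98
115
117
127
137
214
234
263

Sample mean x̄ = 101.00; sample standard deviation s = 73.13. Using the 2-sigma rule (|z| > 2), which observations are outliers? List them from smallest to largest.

Cutoffs at x̄ ± 2s: 101.00 ± 2·73.13 = [-45.26, 247.26].
263: z = 2.22, |z| > 2 → outlier.
Every other value lies within [-45.26, 247.26].

263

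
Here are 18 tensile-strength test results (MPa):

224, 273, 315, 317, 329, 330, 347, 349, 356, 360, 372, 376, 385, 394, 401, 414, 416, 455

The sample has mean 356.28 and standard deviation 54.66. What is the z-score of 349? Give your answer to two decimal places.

-0.13

z = (349 − 356.28) / 54.66 = -0.13.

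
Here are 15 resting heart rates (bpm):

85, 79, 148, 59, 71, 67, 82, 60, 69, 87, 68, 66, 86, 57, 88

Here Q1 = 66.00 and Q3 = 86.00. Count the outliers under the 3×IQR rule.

1

IQR = 20.00; fences at 66.00 − 60.00 = 6.00 and 86.00 + 60.00 = 146.00.
Outside the cutoffs: 148.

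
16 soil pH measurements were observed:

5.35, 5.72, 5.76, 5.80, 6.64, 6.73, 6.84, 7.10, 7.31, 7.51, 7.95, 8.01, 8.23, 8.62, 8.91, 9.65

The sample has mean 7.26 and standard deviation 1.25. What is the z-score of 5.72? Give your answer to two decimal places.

-1.23

z = (5.72 − 7.26) / 1.25 = -1.23.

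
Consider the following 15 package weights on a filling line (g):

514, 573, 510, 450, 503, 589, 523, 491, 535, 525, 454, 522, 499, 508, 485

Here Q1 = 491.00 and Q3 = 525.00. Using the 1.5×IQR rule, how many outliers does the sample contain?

IQR = 34.00; fences at 491.00 − 51.00 = 440.00 and 525.00 + 51.00 = 576.00.
Outside the cutoffs: 589.

1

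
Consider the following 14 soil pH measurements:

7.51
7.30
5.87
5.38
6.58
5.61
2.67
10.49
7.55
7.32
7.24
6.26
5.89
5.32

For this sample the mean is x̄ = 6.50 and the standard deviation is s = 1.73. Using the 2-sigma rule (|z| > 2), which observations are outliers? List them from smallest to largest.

Cutoffs at x̄ ± 2s: 6.50 ± 2·1.73 = [3.04, 9.96].
2.67: z = -2.21, |z| > 2 → outlier.
10.49: z = 2.31, |z| > 2 → outlier.
Every other value lies within [3.04, 9.96].

2.67, 10.49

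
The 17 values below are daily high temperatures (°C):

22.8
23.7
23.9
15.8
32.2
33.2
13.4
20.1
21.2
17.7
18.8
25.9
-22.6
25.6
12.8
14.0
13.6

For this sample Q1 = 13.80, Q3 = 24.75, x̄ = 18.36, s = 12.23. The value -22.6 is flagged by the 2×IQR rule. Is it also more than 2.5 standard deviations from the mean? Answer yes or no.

z = (-22.6 − 18.36) / 12.23 = -3.35.
|z| = 3.35 > 2.5.

yes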